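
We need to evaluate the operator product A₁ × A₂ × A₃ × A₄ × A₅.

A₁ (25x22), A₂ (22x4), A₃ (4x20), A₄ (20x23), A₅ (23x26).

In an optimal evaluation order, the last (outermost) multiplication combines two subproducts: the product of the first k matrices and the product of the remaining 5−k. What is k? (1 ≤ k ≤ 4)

Adjacent pairs: A₁A₂ = 25·22·4 = 2200; A₂A₃ = 22·4·20 = 1760; A₃A₄ = 4·20·23 = 1840; A₄A₅ = 20·23·26 = 11960.
Length 3: A₁..A₃: k=1: 0+1760+25·22·20=12760; k=2: 2200+0+25·4·20=4200 → min 4200 | A₂..A₄: k=2: 0+1840+22·4·23=3864; k=3: 1760+0+22·20·23=11880 → min 3864 | A₃..A₅: k=3: 0+11960+4·20·26=14040; k=4: 1840+0+4·23·26=4232 → min 4232.
Length 4: A₁..A₄: k=1: 0+3864+25·22·23=16514; k=2: 2200+1840+25·4·23=6340; k=3: 4200+0+25·20·23=15700 → min 6340 | A₂..A₅: k=2: 0+4232+22·4·26=6520; k=3: 1760+11960+22·20·26=25160; k=4: 3864+0+22·23·26=17020 → min 6520.
Top-level splits: k=1: (A₁..A₁)·(A₂..A₅) → 0+6520+25·22·26 = 20820; k=2: (A₁..A₂)·(A₃..A₅) → 2200+4232+25·4·26 = 9032; k=3: (A₁..A₃)·(A₄..A₅) → 4200+11960+25·20·26 = 29160; k=4: (A₁..A₄)·(A₅..A₅) → 6340+0+25·23·26 = 21290.
Best split is after A₂, i.e. k = 2.

2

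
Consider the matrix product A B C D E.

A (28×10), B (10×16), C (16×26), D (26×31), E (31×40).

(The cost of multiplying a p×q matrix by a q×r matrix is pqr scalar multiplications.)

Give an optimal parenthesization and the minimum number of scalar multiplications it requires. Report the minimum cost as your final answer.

35820

Adjacent pairs: AB = 28·10·16 = 4480; BC = 10·16·26 = 4160; CD = 16·26·31 = 12896; DE = 26·31·40 = 32240.
Length 3: A..C: k=1: 0+4160+28·10·26=11440; k=2: 4480+0+28·16·26=16128 → min 11440 | B..D: k=2: 0+12896+10·16·31=17856; k=3: 4160+0+10·26·31=12220 → min 12220 | C..E: k=3: 0+32240+16·26·40=48880; k=4: 12896+0+16·31·40=32736 → min 32736.
Length 4: A..D: k=1: 0+12220+28·10·31=20900; k=2: 4480+12896+28·16·31=31264; k=3: 11440+0+28·26·31=34008 → min 20900 | B..E: k=2: 0+32736+10·16·40=39136; k=3: 4160+32240+10·26·40=46800; k=4: 12220+0+10·31·40=24620 → min 24620.
Length 5: A..E: k=1: 0+24620+28·10·40=35820; k=2: 4480+32736+28·16·40=55136; k=3: 11440+32240+28·26·40=72800; k=4: 20900+0+28·31·40=55620 → min 35820.
Optimal parenthesization: (A (((B C) D) E)) with cost 35820.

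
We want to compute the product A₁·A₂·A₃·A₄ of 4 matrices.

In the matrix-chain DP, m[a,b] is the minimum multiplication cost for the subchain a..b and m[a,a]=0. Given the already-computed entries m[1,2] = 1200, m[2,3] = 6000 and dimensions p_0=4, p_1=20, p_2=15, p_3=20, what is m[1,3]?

2400

m[1,3] = min over k∈[1,2] of m[1,k]+m[k+1,3]+p_{0}·p_k·p_{3}.
k=1: 0 + 6000 + 4·20·20 = 7600; k=2: 1200 + 0 + 4·15·20 = 2400.
Minimum: 2400 at k=2.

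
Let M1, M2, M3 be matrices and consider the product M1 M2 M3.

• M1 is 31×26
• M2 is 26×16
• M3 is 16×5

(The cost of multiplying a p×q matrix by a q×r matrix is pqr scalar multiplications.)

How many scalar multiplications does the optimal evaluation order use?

Order (M1 (M2 M3)): (M2 M3): 26×16 by 16×5 → 26×5, cost 26·16·5 = 2080; (M1 (M2 M3)): 31×26 by 26×5 → 31×5, cost 31·26·5 = 4030; cumulative 6110. Total 6110.
Order ((M1 M2) M3): (M1 M2): 31×26 by 26×16 → 31×16, cost 31·26·16 = 12896; ((M1 M2) M3): 31×16 by 16×5 → 31×5, cost 31·16·5 = 2480; cumulative 15376. Total 15376.
Minimum: 6110.

6110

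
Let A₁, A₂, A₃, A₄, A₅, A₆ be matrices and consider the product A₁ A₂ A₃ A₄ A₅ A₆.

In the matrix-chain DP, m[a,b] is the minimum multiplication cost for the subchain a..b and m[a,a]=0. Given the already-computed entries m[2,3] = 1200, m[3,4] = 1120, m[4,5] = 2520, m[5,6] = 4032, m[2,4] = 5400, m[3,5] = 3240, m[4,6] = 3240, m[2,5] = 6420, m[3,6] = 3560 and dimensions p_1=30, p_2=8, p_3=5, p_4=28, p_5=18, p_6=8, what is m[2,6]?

m[2,6] = min over k∈[2,5] of m[2,k]+m[k+1,6]+p_{1}·p_k·p_{6}.
k=2: 0 + 3560 + 30·8·8 = 5480; k=3: 1200 + 3240 + 30·5·8 = 5640; k=4: 5400 + 4032 + 30·28·8 = 16152; k=5: 6420 + 0 + 30·18·8 = 10740.
Minimum: 5480 at k=2.

5480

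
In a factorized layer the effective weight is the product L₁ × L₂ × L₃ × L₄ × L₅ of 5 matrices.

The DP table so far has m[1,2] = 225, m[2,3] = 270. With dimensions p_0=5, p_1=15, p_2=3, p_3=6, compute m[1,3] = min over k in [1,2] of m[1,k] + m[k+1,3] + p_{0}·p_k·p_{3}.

315

m[1,3] = min over k∈[1,2] of m[1,k]+m[k+1,3]+p_{0}·p_k·p_{3}.
k=1: 0 + 270 + 5·15·6 = 720; k=2: 225 + 0 + 5·3·6 = 315.
Minimum: 315 at k=2.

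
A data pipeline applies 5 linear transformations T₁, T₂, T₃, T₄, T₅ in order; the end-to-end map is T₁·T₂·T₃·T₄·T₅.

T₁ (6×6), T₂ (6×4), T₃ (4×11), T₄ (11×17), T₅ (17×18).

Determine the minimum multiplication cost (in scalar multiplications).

Adjacent pairs: T₁T₂ = 6·6·4 = 144; T₂T₃ = 6·4·11 = 264; T₃T₄ = 4·11·17 = 748; T₄T₅ = 11·17·18 = 3366.
Length 3: T₁..T₃: k=1: 0+264+6·6·11=660; k=2: 144+0+6·4·11=408 → min 408 | T₂..T₄: k=2: 0+748+6·4·17=1156; k=3: 264+0+6·11·17=1386 → min 1156 | T₃..T₅: k=3: 0+3366+4·11·18=4158; k=4: 748+0+4·17·18=1972 → min 1972.
Length 4: T₁..T₄: k=1: 0+1156+6·6·17=1768; k=2: 144+748+6·4·17=1300; k=3: 408+0+6·11·17=1530 → min 1300 | T₂..T₅: k=2: 0+1972+6·4·18=2404; k=3: 264+3366+6·11·18=4818; k=4: 1156+0+6·17·18=2992 → min 2404.
Length 5: T₁..T₅: k=1: 0+2404+6·6·18=3052; k=2: 144+1972+6·4·18=2548; k=3: 408+3366+6·11·18=4962; k=4: 1300+0+6·17·18=3136 → min 2548.
Optimal order: ((T₁·T₂)·((T₃·T₄)·T₅)) with cost 2548.

2548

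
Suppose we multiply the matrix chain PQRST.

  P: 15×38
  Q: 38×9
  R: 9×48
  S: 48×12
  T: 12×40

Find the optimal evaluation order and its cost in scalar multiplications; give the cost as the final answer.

19134

Adjacent pairs: PQ = 15·38·9 = 5130; QR = 38·9·48 = 16416; RS = 9·48·12 = 5184; ST = 48·12·40 = 23040.
Length 3: P..R: k=1: 0+16416+15·38·48=43776; k=2: 5130+0+15·9·48=11610 → min 11610 | Q..S: k=2: 0+5184+38·9·12=9288; k=3: 16416+0+38·48·12=38304 → min 9288 | R..T: k=3: 0+23040+9·48·40=40320; k=4: 5184+0+9·12·40=9504 → min 9504.
Length 4: P..S: k=1: 0+9288+15·38·12=16128; k=2: 5130+5184+15·9·12=11934; k=3: 11610+0+15·48·12=20250 → min 11934 | Q..T: k=2: 0+9504+38·9·40=23184; k=3: 16416+23040+38·48·40=112416; k=4: 9288+0+38·12·40=27528 → min 23184.
Length 5: P..T: k=1: 0+23184+15·38·40=45984; k=2: 5130+9504+15·9·40=20034; k=3: 11610+23040+15·48·40=63450; k=4: 11934+0+15·12·40=19134 → min 19134.
Optimal parenthesization: (((PQ)(RS))T) with cost 19134.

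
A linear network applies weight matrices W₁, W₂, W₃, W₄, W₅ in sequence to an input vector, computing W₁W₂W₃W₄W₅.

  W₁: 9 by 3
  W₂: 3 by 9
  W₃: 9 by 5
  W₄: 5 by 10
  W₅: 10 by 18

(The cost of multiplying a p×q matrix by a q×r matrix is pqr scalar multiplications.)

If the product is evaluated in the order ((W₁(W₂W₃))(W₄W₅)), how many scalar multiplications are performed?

(W₂W₃): 3×9 by 9×5 → 3×5, cost 3·9·5 = 135
(W₁(W₂W₃)): 9×3 by 3×5 → 9×5, cost 9·3·5 = 135; cumulative 270
(W₄W₅): 5×10 by 10×18 → 5×18, cost 5·10·18 = 900
((W₁(W₂W₃))(W₄W₅)): 9×5 by 5×18 → 9×18, cost 9·5·18 = 810; cumulative 1980
Total: 1980 scalar multiplications.

1980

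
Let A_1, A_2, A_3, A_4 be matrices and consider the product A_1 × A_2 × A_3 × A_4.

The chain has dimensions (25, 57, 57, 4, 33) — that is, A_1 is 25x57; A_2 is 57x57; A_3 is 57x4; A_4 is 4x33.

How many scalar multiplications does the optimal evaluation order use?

Adjacent pairs: A_1A_2 = 25·57·57 = 81225; A_2A_3 = 57·57·4 = 12996; A_3A_4 = 57·4·33 = 7524.
Length 3: A_1..A_3: k=1: 0+12996+25·57·4=18696; k=2: 81225+0+25·57·4=86925 → min 18696 | A_2..A_4: k=2: 0+7524+57·57·33=114741; k=3: 12996+0+57·4·33=20520 → min 20520.
Length 4: A_1..A_4: k=1: 0+20520+25·57·33=67545; k=2: 81225+7524+25·57·33=135774; k=3: 18696+0+25·4·33=21996 → min 21996.
Optimal order: ((A_1 × (A_2 × A_3)) × A_4) with cost 21996.

21996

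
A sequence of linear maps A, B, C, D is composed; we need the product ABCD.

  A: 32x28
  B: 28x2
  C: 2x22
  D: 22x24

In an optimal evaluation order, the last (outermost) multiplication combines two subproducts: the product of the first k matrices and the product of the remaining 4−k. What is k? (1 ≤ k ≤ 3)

Adjacent pairs: AB = 32·28·2 = 1792; BC = 28·2·22 = 1232; CD = 2·22·24 = 1056.
Length 3: A..C: k=1: 0+1232+32·28·22=20944; k=2: 1792+0+32·2·22=3200 → min 3200 | B..D: k=2: 0+1056+28·2·24=2400; k=3: 1232+0+28·22·24=16016 → min 2400.
Top-level splits: k=1: (A..A)·(B..D) → 0+2400+32·28·24 = 23904; k=2: (A..B)·(C..D) → 1792+1056+32·2·24 = 4384; k=3: (A..C)·(D..D) → 3200+0+32·22·24 = 20096.
Best split is after B, i.e. k = 2.

2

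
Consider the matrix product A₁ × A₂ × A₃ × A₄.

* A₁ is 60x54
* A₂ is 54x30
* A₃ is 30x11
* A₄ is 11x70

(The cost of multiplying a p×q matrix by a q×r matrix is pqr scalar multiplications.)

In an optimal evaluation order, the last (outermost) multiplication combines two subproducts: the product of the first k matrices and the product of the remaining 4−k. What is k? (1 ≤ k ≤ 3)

3

Adjacent pairs: A₁A₂ = 60·54·30 = 97200; A₂A₃ = 54·30·11 = 17820; A₃A₄ = 30·11·70 = 23100.
Length 3: A₁..A₃: k=1: 0+17820+60·54·11=53460; k=2: 97200+0+60·30·11=117000 → min 53460 | A₂..A₄: k=2: 0+23100+54·30·70=136500; k=3: 17820+0+54·11·70=59400 → min 59400.
Top-level splits: k=1: (A₁..A₁)·(A₂..A₄) → 0+59400+60·54·70 = 286200; k=2: (A₁..A₂)·(A₃..A₄) → 97200+23100+60·30·70 = 246300; k=3: (A₁..A₃)·(A₄..A₄) → 53460+0+60·11·70 = 99660.
Best split is after A₃, i.e. k = 3.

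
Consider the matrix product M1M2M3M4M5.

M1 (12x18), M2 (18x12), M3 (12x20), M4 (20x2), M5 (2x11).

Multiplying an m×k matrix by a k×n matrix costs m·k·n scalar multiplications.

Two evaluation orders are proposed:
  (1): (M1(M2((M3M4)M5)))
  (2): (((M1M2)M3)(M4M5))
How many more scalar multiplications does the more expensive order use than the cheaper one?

3056

Order (1) = (M1(M2((M3M4)M5))): (M3M4): 12×20 by 20×2 → 12×2, cost 12·20·2 = 480; ((M3M4)M5): 12×2 by 2×11 → 12×11, cost 12·2·11 = 264; cumulative 744; (M2((M3M4)M5)): 18×12 by 12×11 → 18×11, cost 18·12·11 = 2376; cumulative 3120; (M1(M2((M3M4)M5))): 12×18 by 18×11 → 12×11, cost 12·18·11 = 2376; cumulative 5496. Total 5496.
Order (2) = (((M1M2)M3)(M4M5)): (M1M2): 12×18 by 18×12 → 12×12, cost 12·18·12 = 2592; ((M1M2)M3): 12×12 by 12×20 → 12×20, cost 12·12·20 = 2880; cumulative 5472; (M4M5): 20×2 by 2×11 → 20×11, cost 20·2·11 = 440; (((M1M2)M3)(M4M5)): 12×20 by 20×11 → 12×11, cost 12·20·11 = 2640; cumulative 8552. Total 8552.
Difference: |5496 − 8552| = 3056.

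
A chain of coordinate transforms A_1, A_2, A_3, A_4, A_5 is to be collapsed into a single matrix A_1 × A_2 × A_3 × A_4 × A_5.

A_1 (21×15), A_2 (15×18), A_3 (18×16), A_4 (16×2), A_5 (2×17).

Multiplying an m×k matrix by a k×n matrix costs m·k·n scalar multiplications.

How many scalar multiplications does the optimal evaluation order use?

2460

Adjacent pairs: A_1A_2 = 21·15·18 = 5670; A_2A_3 = 15·18·16 = 4320; A_3A_4 = 18·16·2 = 576; A_4A_5 = 16·2·17 = 544.
Length 3: A_1..A_3: k=1: 0+4320+21·15·16=9360; k=2: 5670+0+21·18·16=11718 → min 9360 | A_2..A_4: k=2: 0+576+15·18·2=1116; k=3: 4320+0+15·16·2=4800 → min 1116 | A_3..A_5: k=3: 0+544+18·16·17=5440; k=4: 576+0+18·2·17=1188 → min 1188.
Length 4: A_1..A_4: k=1: 0+1116+21·15·2=1746; k=2: 5670+576+21·18·2=7002; k=3: 9360+0+21·16·2=10032 → min 1746 | A_2..A_5: k=2: 0+1188+15·18·17=5778; k=3: 4320+544+15·16·17=8944; k=4: 1116+0+15·2·17=1626 → min 1626.
Length 5: A_1..A_5: k=1: 0+1626+21·15·17=6981; k=2: 5670+1188+21·18·17=13284; k=3: 9360+544+21·16·17=15616; k=4: 1746+0+21·2·17=2460 → min 2460.
Optimal order: ((A_1 × (A_2 × (A_3 × A_4))) × A_5) with cost 2460.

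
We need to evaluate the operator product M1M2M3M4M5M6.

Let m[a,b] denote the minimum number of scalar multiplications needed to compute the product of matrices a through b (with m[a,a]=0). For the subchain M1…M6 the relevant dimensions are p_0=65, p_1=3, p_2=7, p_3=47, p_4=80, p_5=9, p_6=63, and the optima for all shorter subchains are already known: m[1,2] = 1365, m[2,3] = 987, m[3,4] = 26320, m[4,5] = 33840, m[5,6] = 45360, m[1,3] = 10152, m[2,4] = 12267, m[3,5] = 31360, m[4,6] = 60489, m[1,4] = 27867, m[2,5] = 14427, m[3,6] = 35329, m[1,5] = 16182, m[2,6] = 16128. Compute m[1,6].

m[1,6] = min over k∈[1,5] of m[1,k]+m[k+1,6]+p_{0}·p_k·p_{6}.
k=1: 0 + 16128 + 65·3·63 = 28413; k=2: 1365 + 35329 + 65·7·63 = 65359; k=3: 10152 + 60489 + 65·47·63 = 263106; k=4: 27867 + 45360 + 65·80·63 = 400827; k=5: 16182 + 0 + 65·9·63 = 53037.
Minimum: 28413 at k=1.

28413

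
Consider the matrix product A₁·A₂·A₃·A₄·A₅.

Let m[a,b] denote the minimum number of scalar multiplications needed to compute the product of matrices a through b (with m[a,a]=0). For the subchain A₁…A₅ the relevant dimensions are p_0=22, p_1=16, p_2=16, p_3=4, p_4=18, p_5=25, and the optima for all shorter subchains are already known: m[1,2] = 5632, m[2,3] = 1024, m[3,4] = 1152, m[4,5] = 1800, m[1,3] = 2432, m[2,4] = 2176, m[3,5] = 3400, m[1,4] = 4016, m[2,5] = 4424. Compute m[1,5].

6432

m[1,5] = min over k∈[1,4] of m[1,k]+m[k+1,5]+p_{0}·p_k·p_{5}.
k=1: 0 + 4424 + 22·16·25 = 13224; k=2: 5632 + 3400 + 22·16·25 = 17832; k=3: 2432 + 1800 + 22·4·25 = 6432; k=4: 4016 + 0 + 22·18·25 = 13916.
Minimum: 6432 at k=3.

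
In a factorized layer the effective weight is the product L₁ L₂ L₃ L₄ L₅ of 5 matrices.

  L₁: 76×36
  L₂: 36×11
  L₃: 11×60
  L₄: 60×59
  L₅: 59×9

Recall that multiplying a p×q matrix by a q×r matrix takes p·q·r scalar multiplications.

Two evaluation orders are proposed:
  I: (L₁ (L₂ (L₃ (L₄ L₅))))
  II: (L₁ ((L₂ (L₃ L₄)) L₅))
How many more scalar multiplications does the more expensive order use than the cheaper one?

40056

Order I = (L₁ (L₂ (L₃ (L₄ L₅)))): (L₄ L₅): 60×59 by 59×9 → 60×9, cost 60·59·9 = 31860; (L₃ (L₄ L₅)): 11×60 by 60×9 → 11×9, cost 11·60·9 = 5940; cumulative 37800; (L₂ (L₃ (L₄ L₅))): 36×11 by 11×9 → 36×9, cost 36·11·9 = 3564; cumulative 41364; (L₁ (L₂ (L₃ (L₄ L₅)))): 76×36 by 36×9 → 76×9, cost 76·36·9 = 24624; cumulative 65988. Total 65988.
Order II = (L₁ ((L₂ (L₃ L₄)) L₅)): (L₃ L₄): 11×60 by 60×59 → 11×59, cost 11·60·59 = 38940; (L₂ (L₃ L₄)): 36×11 by 11×59 → 36×59, cost 36·11·59 = 23364; cumulative 62304; ((L₂ (L₃ L₄)) L₅): 36×59 by 59×9 → 36×9, cost 36·59·9 = 19116; cumulative 81420; (L₁ ((L₂ (L₃ L₄)) L₅)): 76×36 by 36×9 → 76×9, cost 76·36·9 = 24624; cumulative 106044. Total 106044.
Difference: |65988 − 106044| = 40056.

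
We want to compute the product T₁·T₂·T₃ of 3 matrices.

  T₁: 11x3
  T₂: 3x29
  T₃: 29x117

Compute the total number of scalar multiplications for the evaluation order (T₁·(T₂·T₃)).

14040

(T₂·T₃): 3×29 by 29×117 → 3×117, cost 3·29·117 = 10179
(T₁·(T₂·T₃)): 11×3 by 3×117 → 11×117, cost 11·3·117 = 3861; cumulative 14040
Total: 14040 scalar multiplications.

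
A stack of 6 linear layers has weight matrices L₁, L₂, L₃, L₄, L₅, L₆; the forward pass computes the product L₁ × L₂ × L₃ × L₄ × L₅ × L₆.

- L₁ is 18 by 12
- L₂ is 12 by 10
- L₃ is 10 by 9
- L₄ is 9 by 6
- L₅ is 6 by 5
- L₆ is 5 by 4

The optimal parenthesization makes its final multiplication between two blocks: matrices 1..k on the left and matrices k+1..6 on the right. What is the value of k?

1

Adjacent pairs: L₁L₂ = 18·12·10 = 2160; L₂L₃ = 12·10·9 = 1080; L₃L₄ = 10·9·6 = 540; L₄L₅ = 9·6·5 = 270; L₅L₆ = 6·5·4 = 120.
Length 3: L₁..L₃: k=1: 0+1080+18·12·9=3024; k=2: 2160+0+18·10·9=3780 → min 3024 | L₂..L₄: k=2: 0+540+12·10·6=1260; k=3: 1080+0+12·9·6=1728 → min 1260 | L₃..L₅: k=3: 0+270+10·9·5=720; k=4: 540+0+10·6·5=840 → min 720 | L₄..L₆: k=4: 0+120+9·6·4=336; k=5: 270+0+9·5·4=450 → min 336.
Length 4: L₁..L₄: k=1: 0+1260+18·12·6=2556; k=2: 2160+540+18·10·6=3780; k=3: 3024+0+18·9·6=3996 → min 2556 | L₂..L₅: k=2: 0+720+12·10·5=1320; k=3: 1080+270+12·9·5=1890; k=4: 1260+0+12·6·5=1620 → min 1320 | L₃..L₆: k=3: 0+336+10·9·4=696; k=4: 540+120+10·6·4=900; k=5: 720+0+10·5·4=920 → min 696.
Length 5: L₁..L₅: k=1: 0+1320+18·12·5=2400; k=2: 2160+720+18·10·5=3780; k=3: 3024+270+18·9·5=4104; k=4: 2556+0+18·6·5=3096 → min 2400 | L₂..L₆: k=2: 0+696+12·10·4=1176; k=3: 1080+336+12·9·4=1848; k=4: 1260+120+12·6·4=1668; k=5: 1320+0+12·5·4=1560 → min 1176.
Top-level splits: k=1: (L₁..L₁)·(L₂..L₆) → 0+1176+18·12·4 = 2040; k=2: (L₁..L₂)·(L₃..L₆) → 2160+696+18·10·4 = 3576; k=3: (L₁..L₃)·(L₄..L₆) → 3024+336+18·9·4 = 4008; k=4: (L₁..L₄)·(L₅..L₆) → 2556+120+18·6·4 = 3108; k=5: (L₁..L₅)·(L₆..L₆) → 2400+0+18·5·4 = 2760.
Best split is after L₁, i.e. k = 1.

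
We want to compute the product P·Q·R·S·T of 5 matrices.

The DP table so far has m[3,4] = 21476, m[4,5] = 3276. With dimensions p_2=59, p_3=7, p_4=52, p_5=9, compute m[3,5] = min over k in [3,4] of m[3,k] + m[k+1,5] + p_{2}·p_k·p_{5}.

6993

m[3,5] = min over k∈[3,4] of m[3,k]+m[k+1,5]+p_{2}·p_k·p_{5}.
k=3: 0 + 3276 + 59·7·9 = 6993; k=4: 21476 + 0 + 59·52·9 = 49088.
Minimum: 6993 at k=3.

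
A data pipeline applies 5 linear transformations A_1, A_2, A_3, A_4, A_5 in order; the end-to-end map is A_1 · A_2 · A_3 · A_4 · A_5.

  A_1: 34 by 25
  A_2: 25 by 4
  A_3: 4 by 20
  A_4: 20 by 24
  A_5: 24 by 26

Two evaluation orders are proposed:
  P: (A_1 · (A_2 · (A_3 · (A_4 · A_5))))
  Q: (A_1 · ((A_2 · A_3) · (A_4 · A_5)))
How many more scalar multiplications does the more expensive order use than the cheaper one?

10320

Order P = (A_1 · (A_2 · (A_3 · (A_4 · A_5)))): (A_4 · A_5): 20×24 by 24×26 → 20×26, cost 20·24·26 = 12480; (A_3 · (A_4 · A_5)): 4×20 by 20×26 → 4×26, cost 4·20·26 = 2080; cumulative 14560; (A_2 · (A_3 · (A_4 · A_5))): 25×4 by 4×26 → 25×26, cost 25·4·26 = 2600; cumulative 17160; (A_1 · (A_2 · (A_3 · (A_4 · A_5)))): 34×25 by 25×26 → 34×26, cost 34·25·26 = 22100; cumulative 39260. Total 39260.
Order Q = (A_1 · ((A_2 · A_3) · (A_4 · A_5))): (A_2 · A_3): 25×4 by 4×20 → 25×20, cost 25·4·20 = 2000; (A_4 · A_5): 20×24 by 24×26 → 20×26, cost 20·24·26 = 12480; ((A_2 · A_3) · (A_4 · A_5)): 25×20 by 20×26 → 25×26, cost 25·20·26 = 13000; cumulative 27480; (A_1 · ((A_2 · A_3) · (A_4 · A_5))): 34×25 by 25×26 → 34×26, cost 34·25·26 = 22100; cumulative 49580. Total 49580.
Difference: |39260 − 49580| = 10320.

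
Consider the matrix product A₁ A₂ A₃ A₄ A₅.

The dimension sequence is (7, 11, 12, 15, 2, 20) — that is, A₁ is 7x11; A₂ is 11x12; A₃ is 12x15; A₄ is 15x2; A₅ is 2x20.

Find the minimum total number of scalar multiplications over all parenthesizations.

1058

Adjacent pairs: A₁A₂ = 7·11·12 = 924; A₂A₃ = 11·12·15 = 1980; A₃A₄ = 12·15·2 = 360; A₄A₅ = 15·2·20 = 600.
Length 3: A₁..A₃: k=1: 0+1980+7·11·15=3135; k=2: 924+0+7·12·15=2184 → min 2184 | A₂..A₄: k=2: 0+360+11·12·2=624; k=3: 1980+0+11·15·2=2310 → min 624 | A₃..A₅: k=3: 0+600+12·15·20=4200; k=4: 360+0+12·2·20=840 → min 840.
Length 4: A₁..A₄: k=1: 0+624+7·11·2=778; k=2: 924+360+7·12·2=1452; k=3: 2184+0+7·15·2=2394 → min 778 | A₂..A₅: k=2: 0+840+11·12·20=3480; k=3: 1980+600+11·15·20=5880; k=4: 624+0+11·2·20=1064 → min 1064.
Length 5: A₁..A₅: k=1: 0+1064+7·11·20=2604; k=2: 924+840+7·12·20=3444; k=3: 2184+600+7·15·20=4884; k=4: 778+0+7·2·20=1058 → min 1058.
Optimal order: ((A₁ (A₂ (A₃ A₄))) A₅) with cost 1058.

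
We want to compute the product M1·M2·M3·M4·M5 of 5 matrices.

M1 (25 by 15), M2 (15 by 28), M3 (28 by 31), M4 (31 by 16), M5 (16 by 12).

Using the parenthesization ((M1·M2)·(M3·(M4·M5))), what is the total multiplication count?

35268

(M1·M2): 25×15 by 15×28 → 25×28, cost 25·15·28 = 10500
(M4·M5): 31×16 by 16×12 → 31×12, cost 31·16·12 = 5952
(M3·(M4·M5)): 28×31 by 31×12 → 28×12, cost 28·31·12 = 10416; cumulative 16368
((M1·M2)·(M3·(M4·M5))): 25×28 by 28×12 → 25×12, cost 25·28·12 = 8400; cumulative 35268
Total: 35268 scalar multiplications.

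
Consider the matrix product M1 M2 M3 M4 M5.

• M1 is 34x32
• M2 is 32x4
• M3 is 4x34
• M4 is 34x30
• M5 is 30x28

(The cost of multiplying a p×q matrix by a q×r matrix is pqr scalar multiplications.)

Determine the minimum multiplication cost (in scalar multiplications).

15600

Adjacent pairs: M1M2 = 34·32·4 = 4352; M2M3 = 32·4·34 = 4352; M3M4 = 4·34·30 = 4080; M4M5 = 34·30·28 = 28560.
Length 3: M1..M3: k=1: 0+4352+34·32·34=41344; k=2: 4352+0+34·4·34=8976 → min 8976 | M2..M4: k=2: 0+4080+32·4·30=7920; k=3: 4352+0+32·34·30=36992 → min 7920 | M3..M5: k=3: 0+28560+4·34·28=32368; k=4: 4080+0+4·30·28=7440 → min 7440.
Length 4: M1..M4: k=1: 0+7920+34·32·30=40560; k=2: 4352+4080+34·4·30=12512; k=3: 8976+0+34·34·30=43656 → min 12512 | M2..M5: k=2: 0+7440+32·4·28=11024; k=3: 4352+28560+32·34·28=63376; k=4: 7920+0+32·30·28=34800 → min 11024.
Length 5: M1..M5: k=1: 0+11024+34·32·28=41488; k=2: 4352+7440+34·4·28=15600; k=3: 8976+28560+34·34·28=69904; k=4: 12512+0+34·30·28=41072 → min 15600.
Optimal order: ((M1 M2) ((M3 M4) M5)) with cost 15600.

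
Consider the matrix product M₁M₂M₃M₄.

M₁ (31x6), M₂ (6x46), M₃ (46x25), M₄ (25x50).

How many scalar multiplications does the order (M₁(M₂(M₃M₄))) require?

80600

(M₃M₄): 46×25 by 25×50 → 46×50, cost 46·25·50 = 57500
(M₂(M₃M₄)): 6×46 by 46×50 → 6×50, cost 6·46·50 = 13800; cumulative 71300
(M₁(M₂(M₃M₄))): 31×6 by 6×50 → 31×50, cost 31·6·50 = 9300; cumulative 80600
Total: 80600 scalar multiplications.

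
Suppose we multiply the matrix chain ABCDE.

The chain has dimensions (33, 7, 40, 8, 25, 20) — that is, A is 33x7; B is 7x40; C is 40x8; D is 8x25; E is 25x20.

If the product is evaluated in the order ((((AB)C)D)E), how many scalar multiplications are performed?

(AB): 33×7 by 7×40 → 33×40, cost 33·7·40 = 9240
((AB)C): 33×40 by 40×8 → 33×8, cost 33·40·8 = 10560; cumulative 19800
(((AB)C)D): 33×8 by 8×25 → 33×25, cost 33·8·25 = 6600; cumulative 26400
((((AB)C)D)E): 33×25 by 25×20 → 33×20, cost 33·25·20 = 16500; cumulative 42900
Total: 42900 scalar multiplications.

42900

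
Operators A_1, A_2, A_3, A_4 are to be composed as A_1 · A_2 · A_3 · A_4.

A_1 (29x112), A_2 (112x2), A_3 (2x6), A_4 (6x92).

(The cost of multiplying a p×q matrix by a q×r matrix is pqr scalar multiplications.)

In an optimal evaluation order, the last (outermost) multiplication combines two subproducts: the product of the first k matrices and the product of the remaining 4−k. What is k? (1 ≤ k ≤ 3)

Adjacent pairs: A_1A_2 = 29·112·2 = 6496; A_2A_3 = 112·2·6 = 1344; A_3A_4 = 2·6·92 = 1104.
Length 3: A_1..A_3: k=1: 0+1344+29·112·6=20832; k=2: 6496+0+29·2·6=6844 → min 6844 | A_2..A_4: k=2: 0+1104+112·2·92=21712; k=3: 1344+0+112·6·92=63168 → min 21712.
Top-level splits: k=1: (A_1..A_1)·(A_2..A_4) → 0+21712+29·112·92 = 320528; k=2: (A_1..A_2)·(A_3..A_4) → 6496+1104+29·2·92 = 12936; k=3: (A_1..A_3)·(A_4..A_4) → 6844+0+29·6·92 = 22852.
Best split is after A_2, i.e. k = 2.

2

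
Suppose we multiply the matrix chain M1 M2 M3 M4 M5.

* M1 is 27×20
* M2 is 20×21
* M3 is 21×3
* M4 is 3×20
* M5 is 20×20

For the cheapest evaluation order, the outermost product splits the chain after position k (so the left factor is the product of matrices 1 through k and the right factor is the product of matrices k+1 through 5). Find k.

Adjacent pairs: M1M2 = 27·20·21 = 11340; M2M3 = 20·21·3 = 1260; M3M4 = 21·3·20 = 1260; M4M5 = 3·20·20 = 1200.
Length 3: M1..M3: k=1: 0+1260+27·20·3=2880; k=2: 11340+0+27·21·3=13041 → min 2880 | M2..M4: k=2: 0+1260+20·21·20=9660; k=3: 1260+0+20·3·20=2460 → min 2460 | M3..M5: k=3: 0+1200+21·3·20=2460; k=4: 1260+0+21·20·20=9660 → min 2460.
Length 4: M1..M4: k=1: 0+2460+27·20·20=13260; k=2: 11340+1260+27·21·20=23940; k=3: 2880+0+27·3·20=4500 → min 4500 | M2..M5: k=2: 0+2460+20·21·20=10860; k=3: 1260+1200+20·3·20=3660; k=4: 2460+0+20·20·20=10460 → min 3660.
Top-level splits: k=1: (M1..M1)·(M2..M5) → 0+3660+27·20·20 = 14460; k=2: (M1..M2)·(M3..M5) → 11340+2460+27·21·20 = 25140; k=3: (M1..M3)·(M4..M5) → 2880+1200+27·3·20 = 5700; k=4: (M1..M4)·(M5..M5) → 4500+0+27·20·20 = 15300.
Best split is after M3, i.e. k = 3.

3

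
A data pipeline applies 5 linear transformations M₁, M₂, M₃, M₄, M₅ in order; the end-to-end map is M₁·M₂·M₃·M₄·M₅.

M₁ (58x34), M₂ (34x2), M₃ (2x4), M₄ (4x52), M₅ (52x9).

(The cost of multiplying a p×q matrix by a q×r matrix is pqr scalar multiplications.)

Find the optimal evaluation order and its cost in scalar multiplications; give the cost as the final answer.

Adjacent pairs: M₁M₂ = 58·34·2 = 3944; M₂M₃ = 34·2·4 = 272; M₃M₄ = 2·4·52 = 416; M₄M₅ = 4·52·9 = 1872.
Length 3: M₁..M₃: k=1: 0+272+58·34·4=8160; k=2: 3944+0+58·2·4=4408 → min 4408 | M₂..M₄: k=2: 0+416+34·2·52=3952; k=3: 272+0+34·4·52=7344 → min 3952 | M₃..M₅: k=3: 0+1872+2·4·9=1944; k=4: 416+0+2·52·9=1352 → min 1352.
Length 4: M₁..M₄: k=1: 0+3952+58·34·52=106496; k=2: 3944+416+58·2·52=10392; k=3: 4408+0+58·4·52=16472 → min 10392 | M₂..M₅: k=2: 0+1352+34·2·9=1964; k=3: 272+1872+34·4·9=3368; k=4: 3952+0+34·52·9=19864 → min 1964.
Length 5: M₁..M₅: k=1: 0+1964+58·34·9=19712; k=2: 3944+1352+58·2·9=6340; k=3: 4408+1872+58·4·9=8368; k=4: 10392+0+58·52·9=37536 → min 6340.
Optimal parenthesization: ((M₁·M₂)·((M₃·M₄)·M₅)) with cost 6340.

6340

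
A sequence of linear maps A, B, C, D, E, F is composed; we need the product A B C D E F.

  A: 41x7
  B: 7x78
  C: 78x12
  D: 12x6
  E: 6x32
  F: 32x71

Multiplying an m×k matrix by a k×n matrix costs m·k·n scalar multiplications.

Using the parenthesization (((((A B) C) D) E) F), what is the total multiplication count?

164738

(A B): 41×7 by 7×78 → 41×78, cost 41·7·78 = 22386
((A B) C): 41×78 by 78×12 → 41×12, cost 41·78·12 = 38376; cumulative 60762
(((A B) C) D): 41×12 by 12×6 → 41×6, cost 41·12·6 = 2952; cumulative 63714
((((A B) C) D) E): 41×6 by 6×32 → 41×32, cost 41·6·32 = 7872; cumulative 71586
(((((A B) C) D) E) F): 41×32 by 32×71 → 41×71, cost 41·32·71 = 93152; cumulative 164738
Total: 164738 scalar multiplications.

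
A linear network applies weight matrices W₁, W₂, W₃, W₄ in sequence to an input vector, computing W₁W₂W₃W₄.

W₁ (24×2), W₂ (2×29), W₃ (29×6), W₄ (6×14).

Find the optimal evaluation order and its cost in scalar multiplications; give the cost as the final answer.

1188

Adjacent pairs: W₁W₂ = 24·2·29 = 1392; W₂W₃ = 2·29·6 = 348; W₃W₄ = 29·6·14 = 2436.
Length 3: W₁..W₃: k=1: 0+348+24·2·6=636; k=2: 1392+0+24·29·6=5568 → min 636 | W₂..W₄: k=2: 0+2436+2·29·14=3248; k=3: 348+0+2·6·14=516 → min 516.
Length 4: W₁..W₄: k=1: 0+516+24·2·14=1188; k=2: 1392+2436+24·29·14=13572; k=3: 636+0+24·6·14=2652 → min 1188.
Optimal parenthesization: (W₁((W₂W₃)W₄)) with cost 1188.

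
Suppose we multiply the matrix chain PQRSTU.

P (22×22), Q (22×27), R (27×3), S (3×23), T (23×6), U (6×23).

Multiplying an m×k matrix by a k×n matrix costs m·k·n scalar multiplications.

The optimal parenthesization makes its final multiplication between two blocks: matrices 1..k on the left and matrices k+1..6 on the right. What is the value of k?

Adjacent pairs: PQ = 22·22·27 = 13068; QR = 22·27·3 = 1782; RS = 27·3·23 = 1863; ST = 3·23·6 = 414; TU = 23·6·23 = 3174.
Length 3: P..R: k=1: 0+1782+22·22·3=3234; k=2: 13068+0+22·27·3=14850 → min 3234 | Q..S: k=2: 0+1863+22·27·23=15525; k=3: 1782+0+22·3·23=3300 → min 3300 | R..T: k=3: 0+414+27·3·6=900; k=4: 1863+0+27·23·6=5589 → min 900 | S..U: k=4: 0+3174+3·23·23=4761; k=5: 414+0+3·6·23=828 → min 828.
Length 4: P..S: k=1: 0+3300+22·22·23=14432; k=2: 13068+1863+22·27·23=28593; k=3: 3234+0+22·3·23=4752 → min 4752 | Q..T: k=2: 0+900+22·27·6=4464; k=3: 1782+414+22·3·6=2592; k=4: 3300+0+22·23·6=6336 → min 2592 | R..U: k=3: 0+828+27·3·23=2691; k=4: 1863+3174+27·23·23=19320; k=5: 900+0+27·6·23=4626 → min 2691.
Length 5: P..T: k=1: 0+2592+22·22·6=5496; k=2: 13068+900+22·27·6=17532; k=3: 3234+414+22·3·6=4044; k=4: 4752+0+22·23·6=7788 → min 4044 | Q..U: k=2: 0+2691+22·27·23=16353; k=3: 1782+828+22·3·23=4128; k=4: 3300+3174+22·23·23=18112; k=5: 2592+0+22·6·23=5628 → min 4128.
Top-level splits: k=1: (P..P)·(Q..U) → 0+4128+22·22·23 = 15260; k=2: (P..Q)·(R..U) → 13068+2691+22·27·23 = 29421; k=3: (P..R)·(S..U) → 3234+828+22·3·23 = 5580; k=4: (P..S)·(T..U) → 4752+3174+22·23·23 = 19564; k=5: (P..T)·(U..U) → 4044+0+22·6·23 = 7080.
Best split is after R, i.e. k = 3.

3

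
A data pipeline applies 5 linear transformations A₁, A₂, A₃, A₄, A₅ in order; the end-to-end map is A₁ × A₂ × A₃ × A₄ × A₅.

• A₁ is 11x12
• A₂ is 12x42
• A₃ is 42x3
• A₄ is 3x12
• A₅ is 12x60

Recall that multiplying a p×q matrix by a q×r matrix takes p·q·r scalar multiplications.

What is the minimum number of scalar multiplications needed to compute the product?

6048

Adjacent pairs: A₁A₂ = 11·12·42 = 5544; A₂A₃ = 12·42·3 = 1512; A₃A₄ = 42·3·12 = 1512; A₄A₅ = 3·12·60 = 2160.
Length 3: A₁..A₃: k=1: 0+1512+11·12·3=1908; k=2: 5544+0+11·42·3=6930 → min 1908 | A₂..A₄: k=2: 0+1512+12·42·12=7560; k=3: 1512+0+12·3·12=1944 → min 1944 | A₃..A₅: k=3: 0+2160+42·3·60=9720; k=4: 1512+0+42·12·60=31752 → min 9720.
Length 4: A₁..A₄: k=1: 0+1944+11·12·12=3528; k=2: 5544+1512+11·42·12=12600; k=3: 1908+0+11·3·12=2304 → min 2304 | A₂..A₅: k=2: 0+9720+12·42·60=39960; k=3: 1512+2160+12·3·60=5832; k=4: 1944+0+12·12·60=10584 → min 5832.
Length 5: A₁..A₅: k=1: 0+5832+11·12·60=13752; k=2: 5544+9720+11·42·60=42984; k=3: 1908+2160+11·3·60=6048; k=4: 2304+0+11·12·60=10224 → min 6048.
Optimal order: ((A₁ × (A₂ × A₃)) × (A₄ × A₅)) with cost 6048.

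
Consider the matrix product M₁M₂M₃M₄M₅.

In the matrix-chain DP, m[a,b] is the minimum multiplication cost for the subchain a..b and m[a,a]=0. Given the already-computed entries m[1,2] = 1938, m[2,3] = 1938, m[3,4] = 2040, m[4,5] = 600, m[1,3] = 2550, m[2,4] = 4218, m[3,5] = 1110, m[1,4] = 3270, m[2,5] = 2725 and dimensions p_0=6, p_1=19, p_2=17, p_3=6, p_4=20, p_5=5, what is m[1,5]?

3295

m[1,5] = min over k∈[1,4] of m[1,k]+m[k+1,5]+p_{0}·p_k·p_{5}.
k=1: 0 + 2725 + 6·19·5 = 3295; k=2: 1938 + 1110 + 6·17·5 = 3558; k=3: 2550 + 600 + 6·6·5 = 3330; k=4: 3270 + 0 + 6·20·5 = 3870.
Minimum: 3295 at k=1.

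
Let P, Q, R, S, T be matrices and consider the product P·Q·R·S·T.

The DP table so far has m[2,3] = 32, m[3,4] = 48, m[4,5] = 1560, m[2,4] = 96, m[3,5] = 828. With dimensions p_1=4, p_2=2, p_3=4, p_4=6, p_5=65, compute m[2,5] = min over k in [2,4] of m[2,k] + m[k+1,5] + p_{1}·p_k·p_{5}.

m[2,5] = min over k∈[2,4] of m[2,k]+m[k+1,5]+p_{1}·p_k·p_{5}.
k=2: 0 + 828 + 4·2·65 = 1348; k=3: 32 + 1560 + 4·4·65 = 2632; k=4: 96 + 0 + 4·6·65 = 1656.
Minimum: 1348 at k=2.

1348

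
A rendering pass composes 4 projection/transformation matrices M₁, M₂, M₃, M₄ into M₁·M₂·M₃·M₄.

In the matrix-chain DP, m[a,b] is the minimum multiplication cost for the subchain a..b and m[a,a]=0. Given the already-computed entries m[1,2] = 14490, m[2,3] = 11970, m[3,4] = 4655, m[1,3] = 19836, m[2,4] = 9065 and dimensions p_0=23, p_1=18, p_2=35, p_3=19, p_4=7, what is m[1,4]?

m[1,4] = min over k∈[1,3] of m[1,k]+m[k+1,4]+p_{0}·p_k·p_{4}.
k=1: 0 + 9065 + 23·18·7 = 11963; k=2: 14490 + 4655 + 23·35·7 = 24780; k=3: 19836 + 0 + 23·19·7 = 22895.
Minimum: 11963 at k=1.

11963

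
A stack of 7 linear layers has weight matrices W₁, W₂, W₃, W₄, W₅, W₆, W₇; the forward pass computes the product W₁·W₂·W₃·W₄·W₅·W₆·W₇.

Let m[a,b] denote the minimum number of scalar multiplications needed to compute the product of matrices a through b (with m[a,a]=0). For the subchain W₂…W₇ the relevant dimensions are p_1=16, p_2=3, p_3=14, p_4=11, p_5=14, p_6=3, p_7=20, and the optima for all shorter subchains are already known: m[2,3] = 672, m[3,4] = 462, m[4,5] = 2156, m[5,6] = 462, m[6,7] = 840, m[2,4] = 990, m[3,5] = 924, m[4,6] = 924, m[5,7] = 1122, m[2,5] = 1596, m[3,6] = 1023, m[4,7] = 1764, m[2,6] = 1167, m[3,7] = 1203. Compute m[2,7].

2127

m[2,7] = min over k∈[2,6] of m[2,k]+m[k+1,7]+p_{1}·p_k·p_{7}.
k=2: 0 + 1203 + 16·3·20 = 2163; k=3: 672 + 1764 + 16·14·20 = 6916; k=4: 990 + 1122 + 16·11·20 = 5632; k=5: 1596 + 840 + 16·14·20 = 6916; k=6: 1167 + 0 + 16·3·20 = 2127.
Minimum: 2127 at k=6.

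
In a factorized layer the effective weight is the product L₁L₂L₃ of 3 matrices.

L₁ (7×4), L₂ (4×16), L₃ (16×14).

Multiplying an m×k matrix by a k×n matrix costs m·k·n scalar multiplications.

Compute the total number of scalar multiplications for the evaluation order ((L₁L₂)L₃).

2016

(L₁L₂): 7×4 by 4×16 → 7×16, cost 7·4·16 = 448
((L₁L₂)L₃): 7×16 by 16×14 → 7×14, cost 7·16·14 = 1568; cumulative 2016
Total: 2016 scalar multiplications.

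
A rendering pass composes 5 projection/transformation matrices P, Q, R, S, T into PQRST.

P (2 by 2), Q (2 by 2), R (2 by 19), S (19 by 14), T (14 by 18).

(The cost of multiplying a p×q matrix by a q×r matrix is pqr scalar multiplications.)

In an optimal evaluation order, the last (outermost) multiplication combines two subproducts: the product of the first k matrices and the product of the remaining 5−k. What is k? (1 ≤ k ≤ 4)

Adjacent pairs: PQ = 2·2·2 = 8; QR = 2·2·19 = 76; RS = 2·19·14 = 532; ST = 19·14·18 = 4788.
Length 3: P..R: k=1: 0+76+2·2·19=152; k=2: 8+0+2·2·19=84 → min 84 | Q..S: k=2: 0+532+2·2·14=588; k=3: 76+0+2·19·14=608 → min 588 | R..T: k=3: 0+4788+2·19·18=5472; k=4: 532+0+2·14·18=1036 → min 1036.
Length 4: P..S: k=1: 0+588+2·2·14=644; k=2: 8+532+2·2·14=596; k=3: 84+0+2·19·14=616 → min 596 | Q..T: k=2: 0+1036+2·2·18=1108; k=3: 76+4788+2·19·18=5548; k=4: 588+0+2·14·18=1092 → min 1092.
Top-level splits: k=1: (P..P)·(Q..T) → 0+1092+2·2·18 = 1164; k=2: (P..Q)·(R..T) → 8+1036+2·2·18 = 1116; k=3: (P..R)·(S..T) → 84+4788+2·19·18 = 5556; k=4: (P..S)·(T..T) → 596+0+2·14·18 = 1100.
Best split is after S, i.e. k = 4.

4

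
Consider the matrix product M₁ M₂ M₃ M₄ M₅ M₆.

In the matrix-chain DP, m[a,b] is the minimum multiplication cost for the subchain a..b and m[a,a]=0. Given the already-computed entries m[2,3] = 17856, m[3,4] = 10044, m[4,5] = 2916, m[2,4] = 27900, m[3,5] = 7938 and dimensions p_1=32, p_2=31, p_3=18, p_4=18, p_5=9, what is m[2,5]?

m[2,5] = min over k∈[2,4] of m[2,k]+m[k+1,5]+p_{1}·p_k·p_{5}.
k=2: 0 + 7938 + 32·31·9 = 16866; k=3: 17856 + 2916 + 32·18·9 = 25956; k=4: 27900 + 0 + 32·18·9 = 33084.
Minimum: 16866 at k=2.

16866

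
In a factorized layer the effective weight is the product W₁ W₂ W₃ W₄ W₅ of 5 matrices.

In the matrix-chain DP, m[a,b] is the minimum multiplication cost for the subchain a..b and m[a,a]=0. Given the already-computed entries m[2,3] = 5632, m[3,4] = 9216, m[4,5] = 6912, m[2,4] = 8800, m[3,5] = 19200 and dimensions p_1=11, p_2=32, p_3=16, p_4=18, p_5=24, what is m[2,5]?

13552

m[2,5] = min over k∈[2,4] of m[2,k]+m[k+1,5]+p_{1}·p_k·p_{5}.
k=2: 0 + 19200 + 11·32·24 = 27648; k=3: 5632 + 6912 + 11·16·24 = 16768; k=4: 8800 + 0 + 11·18·24 = 13552.
Minimum: 13552 at k=4.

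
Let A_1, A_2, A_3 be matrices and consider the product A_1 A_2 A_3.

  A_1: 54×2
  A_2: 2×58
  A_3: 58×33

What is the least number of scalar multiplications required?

Order (A_1 (A_2 A_3)): (A_2 A_3): 2×58 by 58×33 → 2×33, cost 2·58·33 = 3828; (A_1 (A_2 A_3)): 54×2 by 2×33 → 54×33, cost 54·2·33 = 3564; cumulative 7392. Total 7392.
Order ((A_1 A_2) A_3): (A_1 A_2): 54×2 by 2×58 → 54×58, cost 54·2·58 = 6264; ((A_1 A_2) A_3): 54×58 by 58×33 → 54×33, cost 54·58·33 = 103356; cumulative 109620. Total 109620.
Minimum: 7392.

7392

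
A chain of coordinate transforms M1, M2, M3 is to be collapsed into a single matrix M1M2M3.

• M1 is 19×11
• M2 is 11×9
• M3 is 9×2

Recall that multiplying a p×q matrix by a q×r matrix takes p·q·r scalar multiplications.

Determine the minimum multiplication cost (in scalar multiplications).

Order (M1(M2M3)): (M2M3): 11×9 by 9×2 → 11×2, cost 11·9·2 = 198; (M1(M2M3)): 19×11 by 11×2 → 19×2, cost 19·11·2 = 418; cumulative 616. Total 616.
Order ((M1M2)M3): (M1M2): 19×11 by 11×9 → 19×9, cost 19·11·9 = 1881; ((M1M2)M3): 19×9 by 9×2 → 19×2, cost 19·9·2 = 342; cumulative 2223. Total 2223.
Minimum: 616.

616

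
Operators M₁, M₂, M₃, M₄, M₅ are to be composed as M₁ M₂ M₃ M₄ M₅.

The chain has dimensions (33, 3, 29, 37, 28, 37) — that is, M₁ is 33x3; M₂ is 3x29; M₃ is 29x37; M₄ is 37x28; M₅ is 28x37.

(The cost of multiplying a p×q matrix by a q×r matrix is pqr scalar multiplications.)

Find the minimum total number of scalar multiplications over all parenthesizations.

Adjacent pairs: M₁M₂ = 33·3·29 = 2871; M₂M₃ = 3·29·37 = 3219; M₃M₄ = 29·37·28 = 30044; M₄M₅ = 37·28·37 = 38332.
Length 3: M₁..M₃: k=1: 0+3219+33·3·37=6882; k=2: 2871+0+33·29·37=38280 → min 6882 | M₂..M₄: k=2: 0+30044+3·29·28=32480; k=3: 3219+0+3·37·28=6327 → min 6327 | M₃..M₅: k=3: 0+38332+29·37·37=78033; k=4: 30044+0+29·28·37=60088 → min 60088.
Length 4: M₁..M₄: k=1: 0+6327+33·3·28=9099; k=2: 2871+30044+33·29·28=59711; k=3: 6882+0+33·37·28=41070 → min 9099 | M₂..M₅: k=2: 0+60088+3·29·37=63307; k=3: 3219+38332+3·37·37=45658; k=4: 6327+0+3·28·37=9435 → min 9435.
Length 5: M₁..M₅: k=1: 0+9435+33·3·37=13098; k=2: 2871+60088+33·29·37=98368; k=3: 6882+38332+33·37·37=90391; k=4: 9099+0+33·28·37=43287 → min 13098.
Optimal order: (M₁ (((M₂ M₃) M₄) M₅)) with cost 13098.

13098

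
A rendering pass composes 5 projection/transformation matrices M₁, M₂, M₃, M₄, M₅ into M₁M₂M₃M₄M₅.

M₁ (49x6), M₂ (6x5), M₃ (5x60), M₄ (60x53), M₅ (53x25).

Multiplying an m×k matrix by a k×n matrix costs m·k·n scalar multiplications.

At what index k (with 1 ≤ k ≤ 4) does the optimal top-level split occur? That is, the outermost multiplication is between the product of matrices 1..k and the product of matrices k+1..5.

Adjacent pairs: M₁M₂ = 49·6·5 = 1470; M₂M₃ = 6·5·60 = 1800; M₃M₄ = 5·60·53 = 15900; M₄M₅ = 60·53·25 = 79500.
Length 3: M₁..M₃: k=1: 0+1800+49·6·60=19440; k=2: 1470+0+49·5·60=16170 → min 16170 | M₂..M₄: k=2: 0+15900+6·5·53=17490; k=3: 1800+0+6·60·53=20880 → min 17490 | M₃..M₅: k=3: 0+79500+5·60·25=87000; k=4: 15900+0+5·53·25=22525 → min 22525.
Length 4: M₁..M₄: k=1: 0+17490+49·6·53=33072; k=2: 1470+15900+49·5·53=30355; k=3: 16170+0+49·60·53=171990 → min 30355 | M₂..M₅: k=2: 0+22525+6·5·25=23275; k=3: 1800+79500+6·60·25=90300; k=4: 17490+0+6·53·25=25440 → min 23275.
Top-level splits: k=1: (M₁..M₁)·(M₂..M₅) → 0+23275+49·6·25 = 30625; k=2: (M₁..M₂)·(M₃..M₅) → 1470+22525+49·5·25 = 30120; k=3: (M₁..M₃)·(M₄..M₅) → 16170+79500+49·60·25 = 169170; k=4: (M₁..M₄)·(M₅..M₅) → 30355+0+49·53·25 = 95280.
Best split is after M₂, i.e. k = 2.

2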